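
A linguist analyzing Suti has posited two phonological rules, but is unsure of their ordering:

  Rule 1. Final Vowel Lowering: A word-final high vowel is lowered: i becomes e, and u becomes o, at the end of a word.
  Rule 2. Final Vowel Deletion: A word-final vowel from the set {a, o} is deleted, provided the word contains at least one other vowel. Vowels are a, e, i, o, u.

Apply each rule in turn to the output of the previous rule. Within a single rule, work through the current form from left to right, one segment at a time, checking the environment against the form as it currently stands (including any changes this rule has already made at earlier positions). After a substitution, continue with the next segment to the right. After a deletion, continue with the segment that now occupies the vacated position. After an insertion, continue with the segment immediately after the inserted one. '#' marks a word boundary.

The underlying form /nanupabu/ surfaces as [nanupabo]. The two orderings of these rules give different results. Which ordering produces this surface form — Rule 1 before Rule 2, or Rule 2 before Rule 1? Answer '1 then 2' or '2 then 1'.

Order 1 then 2:
  1 Final Vowel Lowering: [nanupabu] → [nanupabo]
  2 Final Vowel Deletion: [nanupabo] → [nanupab]
  result: [nanupab]
Order 2 then 1:
  2 Final Vowel Deletion: no change — [nanupabu]
  1 Final Vowel Lowering: [nanupabu] → [nanupabo]
  result: [nanupabo]

2 then 1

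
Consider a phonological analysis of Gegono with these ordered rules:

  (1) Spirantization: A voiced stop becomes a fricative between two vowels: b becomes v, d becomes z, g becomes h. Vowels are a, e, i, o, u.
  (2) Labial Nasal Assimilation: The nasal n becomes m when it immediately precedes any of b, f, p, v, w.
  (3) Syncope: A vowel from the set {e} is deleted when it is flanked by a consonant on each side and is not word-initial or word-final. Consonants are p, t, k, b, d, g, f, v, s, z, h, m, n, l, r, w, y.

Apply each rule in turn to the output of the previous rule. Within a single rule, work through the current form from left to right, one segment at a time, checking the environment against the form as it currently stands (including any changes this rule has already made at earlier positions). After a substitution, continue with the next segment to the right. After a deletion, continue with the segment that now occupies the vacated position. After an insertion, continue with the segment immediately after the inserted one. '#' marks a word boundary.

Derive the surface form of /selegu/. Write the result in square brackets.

(1) Spirantization: [selegu] → [selehu]
(2) Labial Nasal Assimilation: no change — [selehu]
(3) Syncope: [selehu] → [slhu]

[slhu]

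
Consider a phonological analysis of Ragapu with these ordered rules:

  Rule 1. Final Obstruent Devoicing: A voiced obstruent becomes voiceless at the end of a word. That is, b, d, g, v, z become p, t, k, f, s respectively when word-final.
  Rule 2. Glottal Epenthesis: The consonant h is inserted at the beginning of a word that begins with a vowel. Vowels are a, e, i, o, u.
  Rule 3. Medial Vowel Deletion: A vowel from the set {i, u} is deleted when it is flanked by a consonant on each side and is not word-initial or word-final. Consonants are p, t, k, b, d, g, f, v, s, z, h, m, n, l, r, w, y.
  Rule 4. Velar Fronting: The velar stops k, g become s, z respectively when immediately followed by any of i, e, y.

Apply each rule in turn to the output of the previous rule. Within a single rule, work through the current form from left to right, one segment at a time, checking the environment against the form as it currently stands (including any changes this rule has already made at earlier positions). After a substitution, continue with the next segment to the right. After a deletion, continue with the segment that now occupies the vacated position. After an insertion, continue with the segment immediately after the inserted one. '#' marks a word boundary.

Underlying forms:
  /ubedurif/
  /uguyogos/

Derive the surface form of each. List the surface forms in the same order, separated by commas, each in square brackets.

/ubedurif/:
  Rule 1 Final Obstruent Devoicing: no change — [ubedurif]
  Rule 2 Glottal Epenthesis: [ubedurif] → [hubedurif]
  Rule 3 Medial Vowel Deletion: [hubedurif] → [hbedrf]
  Rule 4 Velar Fronting: no change — [hbedrf]
/uguyogos/:
  Rule 1 Final Obstruent Devoicing: no change — [uguyogos]
  Rule 2 Glottal Epenthesis: [uguyogos] → [huguyogos]
  Rule 3 Medial Vowel Deletion: [huguyogos] → [hgyogos]
  Rule 4 Velar Fronting: [hgyogos] → [hzyogos]

[hbedrf], [hzyogos]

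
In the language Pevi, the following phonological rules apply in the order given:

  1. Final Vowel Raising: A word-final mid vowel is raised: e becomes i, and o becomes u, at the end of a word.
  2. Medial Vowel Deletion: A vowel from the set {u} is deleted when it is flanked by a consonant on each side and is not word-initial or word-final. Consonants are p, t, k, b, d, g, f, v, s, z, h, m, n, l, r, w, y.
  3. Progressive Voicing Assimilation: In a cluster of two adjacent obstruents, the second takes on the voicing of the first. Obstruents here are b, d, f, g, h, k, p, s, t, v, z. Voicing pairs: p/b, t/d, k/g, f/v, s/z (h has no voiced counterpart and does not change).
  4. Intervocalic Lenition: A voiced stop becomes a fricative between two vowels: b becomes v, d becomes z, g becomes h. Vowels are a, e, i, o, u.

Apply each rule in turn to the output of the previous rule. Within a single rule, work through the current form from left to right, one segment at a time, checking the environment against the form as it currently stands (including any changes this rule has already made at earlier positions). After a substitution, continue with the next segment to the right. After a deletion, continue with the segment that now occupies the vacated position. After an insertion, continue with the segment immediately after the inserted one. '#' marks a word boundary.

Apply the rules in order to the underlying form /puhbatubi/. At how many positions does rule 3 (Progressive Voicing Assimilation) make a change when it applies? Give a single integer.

2

1 Final Vowel Raising: no change — [puhbatubi]
2 Medial Vowel Deletion: [puhbatubi] → [phbatbi]
3 Progressive Voicing Assimilation: [phbatbi] → [phpatpi]
4 Intervocalic Lenition: no change — [phpatpi]
Rule 3 changed 2 position(s).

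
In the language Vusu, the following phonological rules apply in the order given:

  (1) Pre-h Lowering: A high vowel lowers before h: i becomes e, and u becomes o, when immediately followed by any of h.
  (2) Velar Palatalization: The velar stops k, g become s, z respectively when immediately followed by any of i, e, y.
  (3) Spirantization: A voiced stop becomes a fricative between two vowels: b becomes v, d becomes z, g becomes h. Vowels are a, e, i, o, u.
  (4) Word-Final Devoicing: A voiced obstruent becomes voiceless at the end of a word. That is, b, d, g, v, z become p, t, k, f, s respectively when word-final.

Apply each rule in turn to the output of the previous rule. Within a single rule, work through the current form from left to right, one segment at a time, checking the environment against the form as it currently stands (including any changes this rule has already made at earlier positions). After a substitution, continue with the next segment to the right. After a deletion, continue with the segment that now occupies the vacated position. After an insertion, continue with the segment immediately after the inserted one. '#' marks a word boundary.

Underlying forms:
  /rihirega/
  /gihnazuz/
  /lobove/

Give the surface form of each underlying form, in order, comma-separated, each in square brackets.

[rehireha], [zehnazus], [lovove]

/rihirega/:
  (1) Pre-h Lowering: [rihirega] → [rehirega]
  (2) Velar Palatalization: no change — [rehirega]
  (3) Spirantization: [rehirega] → [rehireha]
  (4) Word-Final Devoicing: no change — [rehireha]
/gihnazuz/:
  (1) Pre-h Lowering: [gihnazuz] → [gehnazuz]
  (2) Velar Palatalization: [gehnazuz] → [zehnazuz]
  (3) Spirantization: no change — [zehnazuz]
  (4) Word-Final Devoicing: [zehnazuz] → [zehnazus]
/lobove/:
  (1) Pre-h Lowering: no change — [lobove]
  (2) Velar Palatalization: no change — [lobove]
  (3) Spirantization: [lobove] → [lovove]
  (4) Word-Final Devoicing: no change — [lovove]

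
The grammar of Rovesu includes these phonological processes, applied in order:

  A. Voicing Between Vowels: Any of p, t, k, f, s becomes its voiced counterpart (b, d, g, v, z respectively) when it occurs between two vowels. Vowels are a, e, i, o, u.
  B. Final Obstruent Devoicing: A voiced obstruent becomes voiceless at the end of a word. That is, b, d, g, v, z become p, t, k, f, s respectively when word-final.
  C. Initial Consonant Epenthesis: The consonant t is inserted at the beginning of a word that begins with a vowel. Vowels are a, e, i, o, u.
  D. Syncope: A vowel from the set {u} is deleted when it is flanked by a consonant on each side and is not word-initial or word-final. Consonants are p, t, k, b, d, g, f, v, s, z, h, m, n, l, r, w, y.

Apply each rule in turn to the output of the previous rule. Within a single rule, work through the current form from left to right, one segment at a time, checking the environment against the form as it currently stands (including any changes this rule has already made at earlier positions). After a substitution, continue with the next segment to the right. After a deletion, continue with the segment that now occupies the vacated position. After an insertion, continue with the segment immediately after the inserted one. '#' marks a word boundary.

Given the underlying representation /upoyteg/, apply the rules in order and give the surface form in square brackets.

[tboytek]

A Voicing Between Vowels: [upoyteg] → [uboyteg]
B Final Obstruent Devoicing: [uboyteg] → [uboytek]
C Initial Consonant Epenthesis: [uboytek] → [tuboytek]
D Syncope: [tuboytek] → [tboytek]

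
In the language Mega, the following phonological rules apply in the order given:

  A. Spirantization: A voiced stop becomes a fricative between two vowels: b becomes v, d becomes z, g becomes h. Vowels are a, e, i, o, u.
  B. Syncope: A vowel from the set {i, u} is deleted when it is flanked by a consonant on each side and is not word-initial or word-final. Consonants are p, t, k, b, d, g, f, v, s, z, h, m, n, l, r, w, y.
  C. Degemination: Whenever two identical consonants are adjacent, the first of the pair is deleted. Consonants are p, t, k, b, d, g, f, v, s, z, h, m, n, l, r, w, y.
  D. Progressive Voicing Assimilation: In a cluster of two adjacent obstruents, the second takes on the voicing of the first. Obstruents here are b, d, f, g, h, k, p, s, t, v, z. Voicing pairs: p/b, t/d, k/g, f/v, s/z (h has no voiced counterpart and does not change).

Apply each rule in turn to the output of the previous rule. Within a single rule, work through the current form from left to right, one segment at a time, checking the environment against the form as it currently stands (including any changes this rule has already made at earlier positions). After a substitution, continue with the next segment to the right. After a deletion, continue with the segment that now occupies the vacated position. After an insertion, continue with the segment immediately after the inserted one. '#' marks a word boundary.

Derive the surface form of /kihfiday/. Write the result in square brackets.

A Spirantization: [kihfiday] → [kihfizay]
B Syncope: [kihfizay] → [khfzay]
C Degemination: no change — [khfzay]
D Progressive Voicing Assimilation: [khfzay] → [khfsay]

[khfsay]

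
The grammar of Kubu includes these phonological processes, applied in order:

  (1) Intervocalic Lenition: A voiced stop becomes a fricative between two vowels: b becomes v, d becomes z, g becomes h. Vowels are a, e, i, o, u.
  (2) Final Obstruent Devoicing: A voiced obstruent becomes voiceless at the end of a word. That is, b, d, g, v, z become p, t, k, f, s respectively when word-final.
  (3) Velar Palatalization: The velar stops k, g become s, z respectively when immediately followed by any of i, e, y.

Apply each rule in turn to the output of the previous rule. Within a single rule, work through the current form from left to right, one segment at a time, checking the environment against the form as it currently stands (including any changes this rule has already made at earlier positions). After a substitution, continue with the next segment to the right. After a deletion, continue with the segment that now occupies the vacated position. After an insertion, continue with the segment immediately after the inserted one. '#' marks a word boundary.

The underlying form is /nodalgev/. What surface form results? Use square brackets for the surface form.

(1) Intervocalic Lenition: [nodalgev] → [nozalgev]
(2) Final Obstruent Devoicing: [nozalgev] → [nozalgef]
(3) Velar Palatalization: [nozalgef] → [nozalzef]

[nozalzef]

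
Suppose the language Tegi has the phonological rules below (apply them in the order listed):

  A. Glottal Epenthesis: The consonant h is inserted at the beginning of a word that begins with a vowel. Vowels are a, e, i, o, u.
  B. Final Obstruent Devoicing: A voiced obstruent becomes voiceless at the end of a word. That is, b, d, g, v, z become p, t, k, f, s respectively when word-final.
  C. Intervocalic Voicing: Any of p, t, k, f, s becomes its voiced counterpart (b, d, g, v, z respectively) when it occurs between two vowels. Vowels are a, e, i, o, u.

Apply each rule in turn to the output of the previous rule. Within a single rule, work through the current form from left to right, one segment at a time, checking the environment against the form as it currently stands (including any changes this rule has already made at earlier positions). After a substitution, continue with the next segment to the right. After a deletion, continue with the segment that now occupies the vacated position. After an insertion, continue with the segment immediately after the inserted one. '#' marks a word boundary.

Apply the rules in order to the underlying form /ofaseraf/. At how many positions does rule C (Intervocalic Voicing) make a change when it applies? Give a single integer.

A Glottal Epenthesis: [ofaseraf] → [hofaseraf]
B Final Obstruent Devoicing: no change — [hofaseraf]
C Intervocalic Voicing: [hofaseraf] → [hovazeraf]
Rule C changed 2 position(s).

2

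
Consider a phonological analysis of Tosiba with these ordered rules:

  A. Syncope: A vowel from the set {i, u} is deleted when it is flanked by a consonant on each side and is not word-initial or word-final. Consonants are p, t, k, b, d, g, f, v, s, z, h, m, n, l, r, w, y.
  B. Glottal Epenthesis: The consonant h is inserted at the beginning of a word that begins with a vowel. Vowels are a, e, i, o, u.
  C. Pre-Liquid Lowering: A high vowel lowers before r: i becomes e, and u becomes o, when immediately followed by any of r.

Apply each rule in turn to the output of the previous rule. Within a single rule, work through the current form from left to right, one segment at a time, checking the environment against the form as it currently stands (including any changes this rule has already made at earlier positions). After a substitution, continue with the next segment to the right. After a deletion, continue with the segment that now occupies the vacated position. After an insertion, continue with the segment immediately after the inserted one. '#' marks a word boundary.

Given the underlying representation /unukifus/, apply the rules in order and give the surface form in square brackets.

A Syncope: [unukifus] → [unkfs]
B Glottal Epenthesis: [unkfs] → [hunkfs]
C Pre-Liquid Lowering: no change — [hunkfs]

[hunkfs]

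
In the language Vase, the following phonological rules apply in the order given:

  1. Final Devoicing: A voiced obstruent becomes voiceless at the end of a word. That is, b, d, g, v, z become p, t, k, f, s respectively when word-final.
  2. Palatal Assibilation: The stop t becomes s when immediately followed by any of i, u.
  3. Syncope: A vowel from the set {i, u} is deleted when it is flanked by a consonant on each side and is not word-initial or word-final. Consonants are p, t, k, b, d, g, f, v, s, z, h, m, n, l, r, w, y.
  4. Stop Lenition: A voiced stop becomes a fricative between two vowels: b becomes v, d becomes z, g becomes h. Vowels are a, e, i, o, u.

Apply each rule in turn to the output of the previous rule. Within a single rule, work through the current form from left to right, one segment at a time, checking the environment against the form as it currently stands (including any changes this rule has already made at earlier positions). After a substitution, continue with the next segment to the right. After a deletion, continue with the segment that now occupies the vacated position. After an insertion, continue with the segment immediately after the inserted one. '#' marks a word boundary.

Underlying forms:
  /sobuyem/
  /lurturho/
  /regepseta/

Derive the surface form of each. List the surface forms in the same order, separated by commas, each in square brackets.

[sobyem], [lrsrho], [rehepseta]

/sobuyem/:
  1 Final Devoicing: no change — [sobuyem]
  2 Palatal Assibilation: no change — [sobuyem]
  3 Syncope: [sobuyem] → [sobyem]
  4 Stop Lenition: no change — [sobyem]
/lurturho/:
  1 Final Devoicing: no change — [lurturho]
  2 Palatal Assibilation: [lurturho] → [lursurho]
  3 Syncope: [lursurho] → [lrsrho]
  4 Stop Lenition: no change — [lrsrho]
/regepseta/:
  1 Final Devoicing: no change — [regepseta]
  2 Palatal Assibilation: no change — [regepseta]
  3 Syncope: no change — [regepseta]
  4 Stop Lenition: [regepseta] → [rehepseta]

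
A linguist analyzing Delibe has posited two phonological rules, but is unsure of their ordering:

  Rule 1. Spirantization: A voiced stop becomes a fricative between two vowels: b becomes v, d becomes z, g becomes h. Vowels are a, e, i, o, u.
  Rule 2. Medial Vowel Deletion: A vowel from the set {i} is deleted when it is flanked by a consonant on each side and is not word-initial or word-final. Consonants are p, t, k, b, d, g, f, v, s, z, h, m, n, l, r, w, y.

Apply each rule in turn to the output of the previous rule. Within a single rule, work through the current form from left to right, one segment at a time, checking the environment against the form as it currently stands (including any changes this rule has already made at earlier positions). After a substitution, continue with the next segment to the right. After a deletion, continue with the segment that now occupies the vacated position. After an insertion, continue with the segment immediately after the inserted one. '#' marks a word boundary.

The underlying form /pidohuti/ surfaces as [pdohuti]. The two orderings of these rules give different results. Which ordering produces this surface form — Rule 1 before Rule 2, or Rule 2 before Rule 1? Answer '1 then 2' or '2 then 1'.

Order 1 then 2:
  1 Spirantization: [pidohuti] → [pizohuti]
  2 Medial Vowel Deletion: [pizohuti] → [pzohuti]
  result: [pzohuti]
Order 2 then 1:
  2 Medial Vowel Deletion: [pidohuti] → [pdohuti]
  1 Spirantization: no change — [pdohuti]
  result: [pdohuti]

2 then 1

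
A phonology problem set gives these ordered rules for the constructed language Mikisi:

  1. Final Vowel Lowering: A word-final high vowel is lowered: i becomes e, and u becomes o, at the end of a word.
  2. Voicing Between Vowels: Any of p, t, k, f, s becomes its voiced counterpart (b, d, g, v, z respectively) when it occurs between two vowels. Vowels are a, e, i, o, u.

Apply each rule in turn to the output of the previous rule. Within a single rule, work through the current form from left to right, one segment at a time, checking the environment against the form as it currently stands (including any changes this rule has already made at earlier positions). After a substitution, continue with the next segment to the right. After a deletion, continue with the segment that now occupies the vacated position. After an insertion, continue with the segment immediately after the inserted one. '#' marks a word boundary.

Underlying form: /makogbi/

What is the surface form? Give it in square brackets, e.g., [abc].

1 Final Vowel Lowering: [makogbi] → [makogbe]
2 Voicing Between Vowels: [makogbe] → [magogbe]

[magogbe]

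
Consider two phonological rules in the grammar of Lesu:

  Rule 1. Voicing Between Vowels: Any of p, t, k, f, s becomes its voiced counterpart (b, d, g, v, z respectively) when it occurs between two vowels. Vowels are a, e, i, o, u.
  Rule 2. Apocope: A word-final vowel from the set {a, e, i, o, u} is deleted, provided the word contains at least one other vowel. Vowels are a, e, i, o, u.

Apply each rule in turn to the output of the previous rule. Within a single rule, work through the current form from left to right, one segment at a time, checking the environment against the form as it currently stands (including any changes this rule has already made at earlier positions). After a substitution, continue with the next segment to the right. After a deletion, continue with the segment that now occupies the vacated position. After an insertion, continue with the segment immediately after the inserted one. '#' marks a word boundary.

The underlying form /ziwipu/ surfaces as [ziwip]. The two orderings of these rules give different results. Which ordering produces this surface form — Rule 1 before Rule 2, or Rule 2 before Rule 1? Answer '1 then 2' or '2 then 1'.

Order 1 then 2:
  1 Voicing Between Vowels: [ziwipu] → [ziwibu]
  2 Apocope: [ziwibu] → [ziwib]
  result: [ziwib]
Order 2 then 1:
  2 Apocope: [ziwipu] → [ziwip]
  1 Voicing Between Vowels: no change — [ziwip]
  result: [ziwip]

2 then 1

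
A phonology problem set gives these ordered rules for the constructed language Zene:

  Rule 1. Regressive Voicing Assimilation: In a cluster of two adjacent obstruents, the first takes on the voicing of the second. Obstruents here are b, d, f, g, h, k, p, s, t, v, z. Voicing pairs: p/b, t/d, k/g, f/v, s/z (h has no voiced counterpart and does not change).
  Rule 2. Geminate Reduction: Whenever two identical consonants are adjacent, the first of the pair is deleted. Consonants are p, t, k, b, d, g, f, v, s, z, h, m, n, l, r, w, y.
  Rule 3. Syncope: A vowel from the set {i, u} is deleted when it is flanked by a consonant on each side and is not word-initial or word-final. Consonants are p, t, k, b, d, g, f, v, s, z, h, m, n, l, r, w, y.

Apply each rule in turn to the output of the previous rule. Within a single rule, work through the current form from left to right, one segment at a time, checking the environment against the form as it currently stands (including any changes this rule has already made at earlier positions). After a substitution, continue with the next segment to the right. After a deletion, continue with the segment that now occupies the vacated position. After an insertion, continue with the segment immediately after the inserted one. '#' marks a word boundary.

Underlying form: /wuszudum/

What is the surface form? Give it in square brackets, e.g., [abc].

Rule 1 Regressive Voicing Assimilation: [wuszudum] → [wuzzudum]
Rule 2 Geminate Reduction: [wuzzudum] → [wuzudum]
Rule 3 Syncope: [wuzudum] → [wzdm]

[wzdm]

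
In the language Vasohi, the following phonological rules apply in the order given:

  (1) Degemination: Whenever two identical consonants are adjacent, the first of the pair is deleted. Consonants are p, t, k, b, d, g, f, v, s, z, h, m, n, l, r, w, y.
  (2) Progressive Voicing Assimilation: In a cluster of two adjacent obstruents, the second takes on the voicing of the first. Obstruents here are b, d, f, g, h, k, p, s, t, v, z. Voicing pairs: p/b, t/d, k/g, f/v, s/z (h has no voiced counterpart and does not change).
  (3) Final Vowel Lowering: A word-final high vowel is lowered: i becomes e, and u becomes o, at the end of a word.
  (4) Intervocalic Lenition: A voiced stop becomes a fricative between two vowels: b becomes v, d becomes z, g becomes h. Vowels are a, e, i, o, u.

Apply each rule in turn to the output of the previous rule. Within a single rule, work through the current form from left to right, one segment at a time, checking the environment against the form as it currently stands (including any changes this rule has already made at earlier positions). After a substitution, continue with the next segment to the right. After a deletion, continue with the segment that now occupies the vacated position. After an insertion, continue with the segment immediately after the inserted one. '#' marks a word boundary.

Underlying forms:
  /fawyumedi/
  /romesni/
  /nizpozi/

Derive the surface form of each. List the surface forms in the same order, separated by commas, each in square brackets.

[fawyumeze], [romesne], [nizboze]

/fawyumedi/:
  (1) Degemination: no change — [fawyumedi]
  (2) Progressive Voicing Assimilation: no change — [fawyumedi]
  (3) Final Vowel Lowering: [fawyumedi] → [fawyumede]
  (4) Intervocalic Lenition: [fawyumede] → [fawyumeze]
/romesni/:
  (1) Degemination: no change — [romesni]
  (2) Progressive Voicing Assimilation: no change — [romesni]
  (3) Final Vowel Lowering: [romesni] → [romesne]
  (4) Intervocalic Lenition: no change — [romesne]
/nizpozi/:
  (1) Degemination: no change — [nizpozi]
  (2) Progressive Voicing Assimilation: [nizpozi] → [nizbozi]
  (3) Final Vowel Lowering: [nizbozi] → [nizboze]
  (4) Intervocalic Lenition: no change — [nizboze]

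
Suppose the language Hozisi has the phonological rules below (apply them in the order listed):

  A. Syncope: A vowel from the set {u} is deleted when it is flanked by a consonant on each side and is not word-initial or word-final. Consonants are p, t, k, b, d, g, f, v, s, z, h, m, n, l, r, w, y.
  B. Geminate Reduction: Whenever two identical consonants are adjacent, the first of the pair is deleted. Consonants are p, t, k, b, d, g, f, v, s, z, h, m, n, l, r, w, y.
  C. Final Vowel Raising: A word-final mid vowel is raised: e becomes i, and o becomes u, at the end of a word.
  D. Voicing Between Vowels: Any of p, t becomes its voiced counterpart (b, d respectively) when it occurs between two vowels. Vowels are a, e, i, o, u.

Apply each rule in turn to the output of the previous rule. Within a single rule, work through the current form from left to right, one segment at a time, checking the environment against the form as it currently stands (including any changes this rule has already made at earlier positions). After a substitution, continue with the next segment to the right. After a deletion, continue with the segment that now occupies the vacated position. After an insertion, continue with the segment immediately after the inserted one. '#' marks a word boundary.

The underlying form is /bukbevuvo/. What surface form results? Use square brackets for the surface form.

A Syncope: [bukbevuvo] → [bkbevvo]
B Geminate Reduction: [bkbevvo] → [bkbevo]
C Final Vowel Raising: [bkbevo] → [bkbevu]
D Voicing Between Vowels: no change — [bkbevu]

[bkbevu]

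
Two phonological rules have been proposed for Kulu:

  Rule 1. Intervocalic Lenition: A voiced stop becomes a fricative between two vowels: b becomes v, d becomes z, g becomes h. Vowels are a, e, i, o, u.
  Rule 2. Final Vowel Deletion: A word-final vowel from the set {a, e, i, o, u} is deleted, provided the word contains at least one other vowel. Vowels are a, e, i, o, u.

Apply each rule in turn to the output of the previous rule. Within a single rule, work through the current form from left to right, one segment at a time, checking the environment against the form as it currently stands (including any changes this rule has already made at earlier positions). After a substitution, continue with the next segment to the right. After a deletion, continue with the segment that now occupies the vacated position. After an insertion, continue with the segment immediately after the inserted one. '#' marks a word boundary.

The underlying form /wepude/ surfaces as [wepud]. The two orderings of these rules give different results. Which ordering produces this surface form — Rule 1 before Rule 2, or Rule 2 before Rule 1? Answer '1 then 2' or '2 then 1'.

Order 1 then 2:
  1 Intervocalic Lenition: [wepude] → [wepuze]
  2 Final Vowel Deletion: [wepuze] → [wepuz]
  result: [wepuz]
Order 2 then 1:
  2 Final Vowel Deletion: [wepude] → [wepud]
  1 Intervocalic Lenition: no change — [wepud]
  result: [wepud]

2 then 1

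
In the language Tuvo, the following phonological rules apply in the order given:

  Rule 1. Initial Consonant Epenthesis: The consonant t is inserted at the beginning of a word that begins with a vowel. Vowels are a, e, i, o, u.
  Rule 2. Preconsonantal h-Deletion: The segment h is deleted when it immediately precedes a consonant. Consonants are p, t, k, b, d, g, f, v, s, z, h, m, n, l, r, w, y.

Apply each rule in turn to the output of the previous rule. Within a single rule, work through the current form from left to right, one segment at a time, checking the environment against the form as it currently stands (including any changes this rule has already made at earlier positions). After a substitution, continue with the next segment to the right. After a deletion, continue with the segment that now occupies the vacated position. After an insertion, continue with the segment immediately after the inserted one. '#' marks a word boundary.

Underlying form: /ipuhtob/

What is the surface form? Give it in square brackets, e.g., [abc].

Rule 1 Initial Consonant Epenthesis: [ipuhtob] → [tipuhtob]
Rule 2 Preconsonantal h-Deletion: [tipuhtob] → [tiputob]

[tiputob]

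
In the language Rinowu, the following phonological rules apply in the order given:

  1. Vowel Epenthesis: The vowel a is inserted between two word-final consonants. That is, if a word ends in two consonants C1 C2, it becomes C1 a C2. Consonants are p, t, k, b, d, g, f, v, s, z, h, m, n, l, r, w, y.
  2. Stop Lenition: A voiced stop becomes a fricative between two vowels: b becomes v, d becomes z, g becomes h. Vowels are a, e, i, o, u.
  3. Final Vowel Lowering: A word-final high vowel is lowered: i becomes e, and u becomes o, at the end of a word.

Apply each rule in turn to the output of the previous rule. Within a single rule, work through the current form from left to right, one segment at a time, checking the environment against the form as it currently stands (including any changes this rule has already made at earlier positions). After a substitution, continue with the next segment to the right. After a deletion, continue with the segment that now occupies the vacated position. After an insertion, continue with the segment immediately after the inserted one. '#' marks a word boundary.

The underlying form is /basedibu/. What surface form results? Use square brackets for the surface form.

1 Vowel Epenthesis: no change — [basedibu]
2 Stop Lenition: [basedibu] → [basezivu]
3 Final Vowel Lowering: [basezivu] → [basezivo]

[basezivo]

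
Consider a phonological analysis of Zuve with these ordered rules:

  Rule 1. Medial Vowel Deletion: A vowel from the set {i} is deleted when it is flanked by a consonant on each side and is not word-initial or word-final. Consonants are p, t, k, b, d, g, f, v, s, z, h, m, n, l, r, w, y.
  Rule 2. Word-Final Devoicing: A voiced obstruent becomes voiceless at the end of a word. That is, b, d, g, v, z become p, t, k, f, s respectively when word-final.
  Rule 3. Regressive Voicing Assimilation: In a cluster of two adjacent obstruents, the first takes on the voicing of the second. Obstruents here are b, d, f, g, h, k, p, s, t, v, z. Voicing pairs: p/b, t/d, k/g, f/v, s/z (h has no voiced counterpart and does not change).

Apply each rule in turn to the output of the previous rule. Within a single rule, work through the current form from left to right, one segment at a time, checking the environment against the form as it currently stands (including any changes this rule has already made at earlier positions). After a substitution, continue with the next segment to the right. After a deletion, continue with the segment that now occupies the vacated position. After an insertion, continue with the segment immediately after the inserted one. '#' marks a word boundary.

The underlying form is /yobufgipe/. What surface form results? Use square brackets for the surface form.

[yobuvkpe]

Rule 1 Medial Vowel Deletion: [yobufgipe] → [yobufgpe]
Rule 2 Word-Final Devoicing: no change — [yobufgpe]
Rule 3 Regressive Voicing Assimilation: [yobufgpe] → [yobuvkpe]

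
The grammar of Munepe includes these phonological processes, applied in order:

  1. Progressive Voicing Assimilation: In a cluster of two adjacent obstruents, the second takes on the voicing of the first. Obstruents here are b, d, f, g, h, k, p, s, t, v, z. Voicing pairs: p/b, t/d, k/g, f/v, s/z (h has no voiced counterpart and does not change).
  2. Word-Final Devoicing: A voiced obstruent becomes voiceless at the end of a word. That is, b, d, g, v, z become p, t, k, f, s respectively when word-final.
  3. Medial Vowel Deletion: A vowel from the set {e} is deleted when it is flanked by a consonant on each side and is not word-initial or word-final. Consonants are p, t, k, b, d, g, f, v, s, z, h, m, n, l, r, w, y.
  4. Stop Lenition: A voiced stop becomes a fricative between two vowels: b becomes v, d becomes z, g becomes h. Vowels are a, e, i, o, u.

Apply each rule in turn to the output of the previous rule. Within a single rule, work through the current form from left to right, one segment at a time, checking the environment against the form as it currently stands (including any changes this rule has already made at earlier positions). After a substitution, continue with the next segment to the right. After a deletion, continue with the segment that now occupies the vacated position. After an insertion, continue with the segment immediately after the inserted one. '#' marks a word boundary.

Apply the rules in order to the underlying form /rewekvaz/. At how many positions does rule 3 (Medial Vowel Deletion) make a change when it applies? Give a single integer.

1 Progressive Voicing Assimilation: [rewekvaz] → [rewekfaz]
2 Word-Final Devoicing: [rewekfaz] → [rewekfas]
3 Medial Vowel Deletion: [rewekfas] → [rwkfas]
4 Stop Lenition: no change — [rwkfas]
Rule 3 changed 2 position(s).

2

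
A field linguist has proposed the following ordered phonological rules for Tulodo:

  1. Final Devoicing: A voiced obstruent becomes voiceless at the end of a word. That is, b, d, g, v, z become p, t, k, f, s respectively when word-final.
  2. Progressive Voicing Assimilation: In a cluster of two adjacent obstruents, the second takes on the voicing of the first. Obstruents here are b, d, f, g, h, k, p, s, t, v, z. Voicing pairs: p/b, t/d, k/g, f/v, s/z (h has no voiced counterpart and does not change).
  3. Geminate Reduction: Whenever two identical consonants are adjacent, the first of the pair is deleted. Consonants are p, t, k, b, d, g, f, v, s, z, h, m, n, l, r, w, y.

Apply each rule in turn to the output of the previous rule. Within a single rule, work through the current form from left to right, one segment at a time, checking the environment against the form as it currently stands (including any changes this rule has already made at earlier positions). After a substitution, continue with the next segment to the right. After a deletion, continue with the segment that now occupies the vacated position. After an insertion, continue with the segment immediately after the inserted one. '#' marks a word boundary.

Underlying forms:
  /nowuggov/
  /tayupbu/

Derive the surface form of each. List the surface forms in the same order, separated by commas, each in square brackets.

/nowuggov/:
  1 Final Devoicing: [nowuggov] → [nowuggof]
  2 Progressive Voicing Assimilation: no change — [nowuggof]
  3 Geminate Reduction: [nowuggof] → [nowugof]
/tayupbu/:
  1 Final Devoicing: no change — [tayupbu]
  2 Progressive Voicing Assimilation: [tayupbu] → [tayuppu]
  3 Geminate Reduction: [tayuppu] → [tayupu]

[nowugof], [tayupu]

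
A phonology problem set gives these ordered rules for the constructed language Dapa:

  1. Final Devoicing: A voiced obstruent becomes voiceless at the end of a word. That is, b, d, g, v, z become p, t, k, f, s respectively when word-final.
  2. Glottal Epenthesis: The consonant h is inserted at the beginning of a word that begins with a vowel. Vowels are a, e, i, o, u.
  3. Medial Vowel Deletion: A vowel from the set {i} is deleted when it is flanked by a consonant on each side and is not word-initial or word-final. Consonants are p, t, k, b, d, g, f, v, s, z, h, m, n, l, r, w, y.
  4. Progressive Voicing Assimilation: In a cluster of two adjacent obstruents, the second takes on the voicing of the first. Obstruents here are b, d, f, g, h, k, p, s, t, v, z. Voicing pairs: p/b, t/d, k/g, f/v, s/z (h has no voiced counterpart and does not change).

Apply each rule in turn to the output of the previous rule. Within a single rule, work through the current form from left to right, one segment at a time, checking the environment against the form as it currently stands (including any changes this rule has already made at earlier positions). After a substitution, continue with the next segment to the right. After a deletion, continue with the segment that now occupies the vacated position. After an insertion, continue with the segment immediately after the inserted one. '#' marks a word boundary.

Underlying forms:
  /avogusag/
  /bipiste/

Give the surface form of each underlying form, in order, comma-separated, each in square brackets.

[havogusak], [bbzde]

/avogusag/:
  1 Final Devoicing: [avogusag] → [avogusak]
  2 Glottal Epenthesis: [avogusak] → [havogusak]
  3 Medial Vowel Deletion: no change — [havogusak]
  4 Progressive Voicing Assimilation: no change — [havogusak]
/bipiste/:
  1 Final Devoicing: no change — [bipiste]
  2 Glottal Epenthesis: no change — [bipiste]
  3 Medial Vowel Deletion: [bipiste] → [bpste]
  4 Progressive Voicing Assimilation: [bpste] → [bbzde]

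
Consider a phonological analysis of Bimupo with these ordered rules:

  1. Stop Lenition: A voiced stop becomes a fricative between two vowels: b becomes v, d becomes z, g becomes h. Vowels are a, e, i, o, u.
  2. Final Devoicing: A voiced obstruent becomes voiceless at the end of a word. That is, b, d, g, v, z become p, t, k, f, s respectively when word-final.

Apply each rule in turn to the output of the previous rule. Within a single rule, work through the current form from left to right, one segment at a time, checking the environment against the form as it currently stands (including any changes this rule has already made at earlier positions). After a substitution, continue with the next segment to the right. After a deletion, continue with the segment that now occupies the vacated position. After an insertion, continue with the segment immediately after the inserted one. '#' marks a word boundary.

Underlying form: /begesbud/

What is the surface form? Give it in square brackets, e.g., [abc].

1 Stop Lenition: [begesbud] → [behesbud]
2 Final Devoicing: [behesbud] → [behesbut]

[behesbut]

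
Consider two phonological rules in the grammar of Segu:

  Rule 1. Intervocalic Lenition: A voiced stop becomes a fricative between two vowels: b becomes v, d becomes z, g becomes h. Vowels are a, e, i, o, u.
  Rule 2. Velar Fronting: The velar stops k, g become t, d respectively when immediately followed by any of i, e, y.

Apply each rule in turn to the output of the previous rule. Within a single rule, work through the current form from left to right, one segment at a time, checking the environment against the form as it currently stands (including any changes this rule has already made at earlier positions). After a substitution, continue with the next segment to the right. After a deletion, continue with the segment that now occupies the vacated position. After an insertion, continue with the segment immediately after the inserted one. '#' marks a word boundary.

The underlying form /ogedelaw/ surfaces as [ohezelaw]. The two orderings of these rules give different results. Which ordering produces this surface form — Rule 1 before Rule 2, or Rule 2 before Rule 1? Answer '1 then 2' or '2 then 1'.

1 then 2

Order 1 then 2:
  1 Intervocalic Lenition: [ogedelaw] → [ohezelaw]
  2 Velar Fronting: no change — [ohezelaw]
  result: [ohezelaw]
Order 2 then 1:
  2 Velar Fronting: [ogedelaw] → [odedelaw]
  1 Intervocalic Lenition: [odedelaw] → [ozezelaw]
  result: [ozezelaw]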